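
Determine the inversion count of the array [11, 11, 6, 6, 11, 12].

Finding inversions in [11, 11, 6, 6, 11, 12]:

(0, 2): arr[0]=11 > arr[2]=6
(0, 3): arr[0]=11 > arr[3]=6
(1, 2): arr[1]=11 > arr[2]=6
(1, 3): arr[1]=11 > arr[3]=6

Total inversions: 4

The array has 4 inversion(s): (0,2), (0,3), (1,2), (1,3). Each pair (i,j) satisfies i < j and arr[i] > arr[j].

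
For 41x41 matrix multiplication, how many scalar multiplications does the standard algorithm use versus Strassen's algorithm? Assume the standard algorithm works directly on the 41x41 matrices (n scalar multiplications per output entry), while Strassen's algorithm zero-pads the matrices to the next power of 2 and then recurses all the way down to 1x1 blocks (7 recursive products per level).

Matrix multiplication for 41x41 matrices:

Strassen's algorithm requires power-of-2 dimensions. Pad 41x41 to 64x64 (next power of 2).

Standard algorithm: 41^3 = 68921 multiplications
Strassen's algorithm: 7^(log2(64)) = 7^6 = 117649 multiplications
Difference: 68921 - 117649 = -48728 (Strassen uses MORE here due to padding overhead — for small or just-over-power-of-2 n, padding can outweigh the per-level savings)

Standard: 68921 multiplications (41^3). Strassen: 117649 multiplications (7^6, after padding to 64x64). Strassen reduces 8 recursive multiplications to 7 at each level.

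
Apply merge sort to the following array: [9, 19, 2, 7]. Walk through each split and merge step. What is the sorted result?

Merge sort trace:

Split: [9, 19, 2, 7] -> [9, 19] and [2, 7]
  Split: [9, 19] -> [9] and [19]
  Merge: [9] + [19] -> [9, 19]
  Split: [2, 7] -> [2] and [7]
  Merge: [2] + [7] -> [2, 7]
Merge: [9, 19] + [2, 7] -> [2, 7, 9, 19]

Final sorted array: [2, 7, 9, 19]

The merge sort proceeds by recursively splitting the array and merging sorted halves.
After all merges, the sorted array is [2, 7, 9, 19].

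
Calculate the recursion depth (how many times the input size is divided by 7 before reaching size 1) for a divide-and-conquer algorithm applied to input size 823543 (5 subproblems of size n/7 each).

For divide and conquer with division factor 7:

Problem sizes at each level:
Level 0: 823543
Level 1: 117649
Level 2: 16807
Level 3: 2401
Level 4: 343
Level 5: 49
Level 6: 7
Level 7: 1

The root is level 0 and the size-1 base case is level 7 (the tree spans levels 0 through 7, i.e. 8 levels counting the root), so the depth is the number of divisions: log_7(823543) = 7

The recursion tree depth is log_7(823543) = 7. At each level, the problem size is divided by 7, so it takes 7 divisions to reduce to a base case of size 1. The algorithm makes 5 recursive calls at each level.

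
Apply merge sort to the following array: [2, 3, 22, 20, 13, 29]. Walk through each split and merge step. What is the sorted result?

Merge sort trace:

Split: [2, 3, 22, 20, 13, 29] -> [2, 3, 22] and [20, 13, 29]
  Split: [2, 3, 22] -> [2] and [3, 22]
    Split: [3, 22] -> [3] and [22]
    Merge: [3] + [22] -> [3, 22]
  Merge: [2] + [3, 22] -> [2, 3, 22]
  Split: [20, 13, 29] -> [20] and [13, 29]
    Split: [13, 29] -> [13] and [29]
    Merge: [13] + [29] -> [13, 29]
  Merge: [20] + [13, 29] -> [13, 20, 29]
Merge: [2, 3, 22] + [13, 20, 29] -> [2, 3, 13, 20, 22, 29]

Final sorted array: [2, 3, 13, 20, 22, 29]

The merge sort proceeds by recursively splitting the array and merging sorted halves.
After all merges, the sorted array is [2, 3, 13, 20, 22, 29].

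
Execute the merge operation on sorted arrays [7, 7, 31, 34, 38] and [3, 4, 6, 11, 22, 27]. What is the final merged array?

Merging process:

Compare 7 vs 3: take 3 from right. Merged: [3]
Compare 7 vs 4: take 4 from right. Merged: [3, 4]
Compare 7 vs 6: take 6 from right. Merged: [3, 4, 6]
Compare 7 vs 11: take 7 from left. Merged: [3, 4, 6, 7]
Compare 7 vs 11: take 7 from left. Merged: [3, 4, 6, 7, 7]
Compare 31 vs 11: take 11 from right. Merged: [3, 4, 6, 7, 7, 11]
Compare 31 vs 22: take 22 from right. Merged: [3, 4, 6, 7, 7, 11, 22]
Compare 31 vs 27: take 27 from right. Merged: [3, 4, 6, 7, 7, 11, 22, 27]
Append remaining from left: [31, 34, 38]. Merged: [3, 4, 6, 7, 7, 11, 22, 27, 31, 34, 38]

Final merged array: [3, 4, 6, 7, 7, 11, 22, 27, 31, 34, 38]
Total comparisons: 8

The merged array is [3, 4, 6, 7, 7, 11, 22, 27, 31, 34, 38], requiring 8 comparisons. The merge step runs in O(n) time where n is the total number of elements.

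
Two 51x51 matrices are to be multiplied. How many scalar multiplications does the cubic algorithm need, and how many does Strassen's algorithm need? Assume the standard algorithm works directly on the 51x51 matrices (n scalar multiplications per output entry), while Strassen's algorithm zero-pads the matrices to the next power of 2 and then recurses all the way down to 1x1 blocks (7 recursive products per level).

Matrix multiplication for 51x51 matrices:

Strassen's algorithm requires power-of-2 dimensions. Pad 51x51 to 64x64 (next power of 2).

Standard algorithm: 51^3 = 132651 multiplications
Strassen's algorithm: 7^(log2(64)) = 7^6 = 117649 multiplications
Savings: 132651 - 117649 = 15002 multiplications

Standard: 132651 multiplications (51^3). Strassen: 117649 multiplications (7^6, after padding to 64x64). Strassen reduces 8 recursive multiplications to 7 at each level.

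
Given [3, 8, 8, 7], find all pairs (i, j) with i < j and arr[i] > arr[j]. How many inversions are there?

Finding inversions in [3, 8, 8, 7]:

(1, 3): arr[1]=8 > arr[3]=7
(2, 3): arr[2]=8 > arr[3]=7

Total inversions: 2

The array has 2 inversion(s): (1,3), (2,3). Each pair (i,j) satisfies i < j and arr[i] > arr[j].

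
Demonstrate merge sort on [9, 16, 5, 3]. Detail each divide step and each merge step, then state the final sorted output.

Merge sort trace:

Split: [9, 16, 5, 3] -> [9, 16] and [5, 3]
  Split: [9, 16] -> [9] and [16]
  Merge: [9] + [16] -> [9, 16]
  Split: [5, 3] -> [5] and [3]
  Merge: [5] + [3] -> [3, 5]
Merge: [9, 16] + [3, 5] -> [3, 5, 9, 16]

Final sorted array: [3, 5, 9, 16]

The merge sort proceeds by recursively splitting the array and merging sorted halves.
After all merges, the sorted array is [3, 5, 9, 16].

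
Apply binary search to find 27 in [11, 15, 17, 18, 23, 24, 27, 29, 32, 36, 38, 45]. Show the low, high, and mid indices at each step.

Binary search for 27 in [11, 15, 17, 18, 23, 24, 27, 29, 32, 36, 38, 45]:

lo=0, hi=11, mid=5, arr[mid]=24 -> 24 < 27, search right half
lo=6, hi=11, mid=8, arr[mid]=32 -> 32 > 27, search left half
lo=6, hi=7, mid=6, arr[mid]=27 -> Found target at index 6!

Binary search finds 27 at index 6 after 3 comparisons. The search repeatedly halves the search space by comparing with the middle element.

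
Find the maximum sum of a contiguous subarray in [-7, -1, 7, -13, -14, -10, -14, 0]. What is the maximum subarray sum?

Using Kadane's algorithm on [-7, -1, 7, -13, -14, -10, -14, 0]:

Scanning through the array:
Position 1 (value -1): max_ending_here = -1, max_so_far = -1
Position 2 (value 7): max_ending_here = 7, max_so_far = 7
Position 3 (value -13): max_ending_here = -6, max_so_far = 7
Position 4 (value -14): max_ending_here = -14, max_so_far = 7
Position 5 (value -10): max_ending_here = -10, max_so_far = 7
Position 6 (value -14): max_ending_here = -14, max_so_far = 7
Position 7 (value 0): max_ending_here = 0, max_so_far = 7

Maximum subarray: [7]
Maximum sum: 7

The maximum subarray is [7] with sum 7. This subarray runs from index 2 to index 2.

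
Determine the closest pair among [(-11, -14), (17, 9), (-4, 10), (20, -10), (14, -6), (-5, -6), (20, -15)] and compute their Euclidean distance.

Computing all pairwise distances among 7 points:

d((-11, -14), (17, 9)) = 36.2353
d((-11, -14), (-4, 10)) = 25.0
d((-11, -14), (20, -10)) = 31.257
d((-11, -14), (14, -6)) = 26.2488
d((-11, -14), (-5, -6)) = 10.0
d((-11, -14), (20, -15)) = 31.0161
d((17, 9), (-4, 10)) = 21.0238
d((17, 9), (20, -10)) = 19.2354
d((17, 9), (14, -6)) = 15.2971
d((17, 9), (-5, -6)) = 26.6271
d((17, 9), (20, -15)) = 24.1868
d((-4, 10), (20, -10)) = 31.241
d((-4, 10), (14, -6)) = 24.0832
d((-4, 10), (-5, -6)) = 16.0312
d((-4, 10), (20, -15)) = 34.6554
d((20, -10), (14, -6)) = 7.2111
d((20, -10), (-5, -6)) = 25.318
d((20, -10), (20, -15)) = 5.0 <-- minimum
d((14, -6), (-5, -6)) = 19.0
d((14, -6), (20, -15)) = 10.8167
d((-5, -6), (20, -15)) = 26.5707

Closest pair: (20, -10) and (20, -15) with distance 5.0

The closest pair is (20, -10) and (20, -15) with Euclidean distance 5.0. For 7 points, brute-force pairwise comparison is shown above. For large n, the divide-and-conquer algorithm (sort by x, recurse on halves, check the dividing strip) achieves O(n log n).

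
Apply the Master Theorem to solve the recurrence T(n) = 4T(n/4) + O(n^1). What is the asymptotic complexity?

Master Theorem for T(n) = 4T(n/4) + O(n^1):

a = 4, b = 4, c = 1
log_b(a) = log_4(4) = 1.0000

Case 2: c = 1 = log_4(4) = 1.0000
T(n) = O(n^1 log n) = O(n log n)

For T(n) = 4T(n/4) + O(n^1): log_4(4) = 1.0000. This is Case 2 of the Master Theorem (c = log_b(a), equal work at all levels), giving O(n log n).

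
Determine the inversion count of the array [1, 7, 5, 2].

Finding inversions in [1, 7, 5, 2]:

(1, 2): arr[1]=7 > arr[2]=5
(1, 3): arr[1]=7 > arr[3]=2
(2, 3): arr[2]=5 > arr[3]=2

Total inversions: 3

The array has 3 inversion(s): (1,2), (1,3), (2,3). Each pair (i,j) satisfies i < j and arr[i] > arr[j].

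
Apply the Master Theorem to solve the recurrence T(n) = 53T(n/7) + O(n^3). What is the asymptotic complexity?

Master Theorem for T(n) = 53T(n/7) + O(n^3):

a = 53, b = 7, c = 3
log_b(a) = log_7(53) = 2.0403

Case 3: c = 3 > log_7(53) = 2.0403
T(n) = O(n^3) = O(n^3)

For T(n) = 53T(n/7) + O(n^3): log_7(53) = 2.0403. This is Case 3 of the Master Theorem (c > log_b(a), work dominated by root), giving O(n^3).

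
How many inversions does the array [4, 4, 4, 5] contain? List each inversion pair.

Finding inversions in [4, 4, 4, 5]:


Total inversions: 0

The array has 0 inversions. It is already sorted.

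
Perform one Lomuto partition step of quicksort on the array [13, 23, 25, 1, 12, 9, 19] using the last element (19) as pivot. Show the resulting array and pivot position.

Lomuto partition with pivot = 19:

Initial array: [13, 23, 25, 1, 12, 9, 19]

arr[0]=13 <= 19: swap with position 0, array becomes [13, 23, 25, 1, 12, 9, 19]
arr[1]=23 > 19: no swap
arr[2]=25 > 19: no swap
arr[3]=1 <= 19: swap with position 1, array becomes [13, 1, 25, 23, 12, 9, 19]
arr[4]=12 <= 19: swap with position 2, array becomes [13, 1, 12, 23, 25, 9, 19]
arr[5]=9 <= 19: swap with position 3, array becomes [13, 1, 12, 9, 25, 23, 19]

Place pivot at position 4: [13, 1, 12, 9, 19, 23, 25]
Pivot position: 4

After partitioning with pivot 19, the array becomes [13, 1, 12, 9, 19, 23, 25]. The pivot is placed at index 4. All elements to the left of the pivot are <= 19, and all elements to the right are > 19.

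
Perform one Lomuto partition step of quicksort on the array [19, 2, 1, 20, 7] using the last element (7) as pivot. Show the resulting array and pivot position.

Lomuto partition with pivot = 7:

Initial array: [19, 2, 1, 20, 7]

arr[0]=19 > 7: no swap
arr[1]=2 <= 7: swap with position 0, array becomes [2, 19, 1, 20, 7]
arr[2]=1 <= 7: swap with position 1, array becomes [2, 1, 19, 20, 7]
arr[3]=20 > 7: no swap

Place pivot at position 2: [2, 1, 7, 20, 19]
Pivot position: 2

After partitioning with pivot 7, the array becomes [2, 1, 7, 20, 19]. The pivot is placed at index 2. All elements to the left of the pivot are <= 7, and all elements to the right are > 7.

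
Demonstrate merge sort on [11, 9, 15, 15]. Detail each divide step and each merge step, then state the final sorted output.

Merge sort trace:

Split: [11, 9, 15, 15] -> [11, 9] and [15, 15]
  Split: [11, 9] -> [11] and [9]
  Merge: [11] + [9] -> [9, 11]
  Split: [15, 15] -> [15] and [15]
  Merge: [15] + [15] -> [15, 15]
Merge: [9, 11] + [15, 15] -> [9, 11, 15, 15]

Final sorted array: [9, 11, 15, 15]

The merge sort proceeds by recursively splitting the array and merging sorted halves.
After all merges, the sorted array is [9, 11, 15, 15].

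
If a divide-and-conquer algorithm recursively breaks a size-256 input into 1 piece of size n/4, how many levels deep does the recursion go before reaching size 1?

For divide and conquer with division factor 4:

Problem sizes at each level:
Level 0: 256
Level 1: 64
Level 2: 16
Level 3: 4
Level 4: 1

The root is level 0 and the size-1 base case is level 4 (the tree spans levels 0 through 4, i.e. 5 levels counting the root), so the depth is the number of divisions: log_4(256) = 4

The recursion tree depth is log_4(256) = 4. At each level, the problem size is divided by 4, so it takes 4 divisions to reduce to a base case of size 1. The algorithm makes 1 recursive call at each level.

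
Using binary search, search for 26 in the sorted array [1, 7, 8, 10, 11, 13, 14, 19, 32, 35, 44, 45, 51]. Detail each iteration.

Binary search for 26 in [1, 7, 8, 10, 11, 13, 14, 19, 32, 35, 44, 45, 51]:

lo=0, hi=12, mid=6, arr[mid]=14 -> 14 < 26, search right half
lo=7, hi=12, mid=9, arr[mid]=35 -> 35 > 26, search left half
lo=7, hi=8, mid=7, arr[mid]=19 -> 19 < 26, search right half
lo=8, hi=8, mid=8, arr[mid]=32 -> 32 > 26, search left half
lo=8 > hi=7, target 26 not found

Binary search determines that 26 is not in the array after 4 comparisons. The search space was exhausted without finding the target.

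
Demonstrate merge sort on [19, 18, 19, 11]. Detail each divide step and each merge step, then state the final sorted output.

Merge sort trace:

Split: [19, 18, 19, 11] -> [19, 18] and [19, 11]
  Split: [19, 18] -> [19] and [18]
  Merge: [19] + [18] -> [18, 19]
  Split: [19, 11] -> [19] and [11]
  Merge: [19] + [11] -> [11, 19]
Merge: [18, 19] + [11, 19] -> [11, 18, 19, 19]

Final sorted array: [11, 18, 19, 19]

The merge sort proceeds by recursively splitting the array and merging sorted halves.
After all merges, the sorted array is [11, 18, 19, 19].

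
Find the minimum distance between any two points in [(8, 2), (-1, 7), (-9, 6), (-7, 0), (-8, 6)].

Computing all pairwise distances among 5 points:

d((8, 2), (-1, 7)) = 10.2956
d((8, 2), (-9, 6)) = 17.4642
d((8, 2), (-7, 0)) = 15.1327
d((8, 2), (-8, 6)) = 16.4924
d((-1, 7), (-9, 6)) = 8.0623
d((-1, 7), (-7, 0)) = 9.2195
d((-1, 7), (-8, 6)) = 7.0711
d((-9, 6), (-7, 0)) = 6.3246
d((-9, 6), (-8, 6)) = 1.0 <-- minimum
d((-7, 0), (-8, 6)) = 6.0828

Closest pair: (-9, 6) and (-8, 6) with distance 1.0

The closest pair is (-9, 6) and (-8, 6) with Euclidean distance 1.0. For 5 points, brute-force pairwise comparison is shown above. For large n, the divide-and-conquer algorithm (sort by x, recurse on halves, check the dividing strip) achieves O(n log n).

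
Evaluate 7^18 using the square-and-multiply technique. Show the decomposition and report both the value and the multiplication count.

Computing 7^18 by squaring (build up from 7^1; each line after the first costs one multiplication):

7^1 = 7
7^2 = (7^1)^2 = 7^2 = 49
7^4 = (7^2)^2 = 49^2 = 2401
7^8 = (7^4)^2 = 2401^2 = 5764801
7^9 = 7 * 7^8 = 7 * 5764801 = 40353607
7^18 = (7^9)^2 = 40353607^2 = 1628413597910449

Result: 1628413597910449
Multiplications needed: 5 (5 lines after 7^1)

7^18 = 1628413597910449. Using exponentiation by squaring, this requires 5 multiplications. The key idea: if the exponent is even, square the half-power; if odd, multiply by the base once.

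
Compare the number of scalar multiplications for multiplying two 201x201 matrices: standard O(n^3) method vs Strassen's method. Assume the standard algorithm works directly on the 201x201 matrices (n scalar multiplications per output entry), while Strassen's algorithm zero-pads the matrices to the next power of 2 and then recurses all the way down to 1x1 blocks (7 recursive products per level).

Matrix multiplication for 201x201 matrices:

Strassen's algorithm requires power-of-2 dimensions. Pad 201x201 to 256x256 (next power of 2).

Standard algorithm: 201^3 = 8120601 multiplications
Strassen's algorithm: 7^(log2(256)) = 7^8 = 5764801 multiplications
Savings: 8120601 - 5764801 = 2355800 multiplications

Standard: 8120601 multiplications (201^3). Strassen: 5764801 multiplications (7^8, after padding to 256x256). Strassen reduces 8 recursive multiplications to 7 at each level.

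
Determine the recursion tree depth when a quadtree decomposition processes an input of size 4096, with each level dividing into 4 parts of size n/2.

For divide and conquer with division factor 2:

Problem sizes at each level:
Level 0: 4096
Level 1: 2048
Level 2: 1024
Level 3: 512
Level 4: 256
Level 5: 128
Level 6: 64
Level 7: 32
Level 8: 16
Level 9: 8
Level 10: 4
Level 11: 2
Level 12: 1

The root is level 0 and the size-1 base case is level 12 (the tree spans levels 0 through 12, i.e. 13 levels counting the root), so the depth is the number of divisions: log_2(4096) = 12

The recursion tree depth is log_2(4096) = 12. At each level, the problem size is divided by 2, so it takes 12 divisions to reduce to a base case of size 1. The algorithm makes 4 recursive calls at each level.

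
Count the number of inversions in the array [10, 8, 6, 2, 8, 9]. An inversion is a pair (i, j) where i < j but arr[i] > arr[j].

Finding inversions in [10, 8, 6, 2, 8, 9]:

(0, 1): arr[0]=10 > arr[1]=8
(0, 2): arr[0]=10 > arr[2]=6
(0, 3): arr[0]=10 > arr[3]=2
(0, 4): arr[0]=10 > arr[4]=8
(0, 5): arr[0]=10 > arr[5]=9
(1, 2): arr[1]=8 > arr[2]=6
(1, 3): arr[1]=8 > arr[3]=2
(2, 3): arr[2]=6 > arr[3]=2

Total inversions: 8

The array has 8 inversion(s): (0,1), (0,2), (0,3), (0,4), (0,5), (1,2), (1,3), (2,3). Each pair (i,j) satisfies i < j and arr[i] > arr[j].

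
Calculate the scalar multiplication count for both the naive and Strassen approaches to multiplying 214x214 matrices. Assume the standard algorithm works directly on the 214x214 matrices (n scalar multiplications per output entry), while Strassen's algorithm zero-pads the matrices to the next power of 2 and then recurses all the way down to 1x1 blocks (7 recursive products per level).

Matrix multiplication for 214x214 matrices:

Strassen's algorithm requires power-of-2 dimensions. Pad 214x214 to 256x256 (next power of 2).

Standard algorithm: 214^3 = 9800344 multiplications
Strassen's algorithm: 7^(log2(256)) = 7^8 = 5764801 multiplications
Savings: 9800344 - 5764801 = 4035543 multiplications

Standard: 9800344 multiplications (214^3). Strassen: 5764801 multiplications (7^8, after padding to 256x256). Strassen reduces 8 recursive multiplications to 7 at each level.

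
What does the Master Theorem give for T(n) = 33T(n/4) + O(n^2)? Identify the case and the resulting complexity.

Master Theorem for T(n) = 33T(n/4) + O(n^2):

a = 33, b = 4, c = 2
log_b(a) = log_4(33) = 2.5222

Case 1: c = 2 < log_4(33) = 2.5222
T(n) = O(n^(log_4 33))

For T(n) = 33T(n/4) + O(n^2): log_4(33) = 2.5222. This is Case 1 of the Master Theorem (c < log_b(a), work dominated by leaves), giving O(n^(log_4 33)).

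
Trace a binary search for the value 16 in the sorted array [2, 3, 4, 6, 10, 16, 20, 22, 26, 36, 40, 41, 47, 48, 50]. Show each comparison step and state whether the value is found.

Binary search for 16 in [2, 3, 4, 6, 10, 16, 20, 22, 26, 36, 40, 41, 47, 48, 50]:

lo=0, hi=14, mid=7, arr[mid]=22 -> 22 > 16, search left half
lo=0, hi=6, mid=3, arr[mid]=6 -> 6 < 16, search right half
lo=4, hi=6, mid=5, arr[mid]=16 -> Found target at index 5!

Binary search finds 16 at index 5 after 3 comparisons. The search repeatedly halves the search space by comparing with the middle element.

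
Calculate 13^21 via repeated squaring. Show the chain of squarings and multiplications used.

Computing 13^21 by squaring (build up from 13^1; each line after the first costs one multiplication):

13^1 = 13
13^2 = (13^1)^2 = 13^2 = 169
13^4 = (13^2)^2 = 169^2 = 28561
13^5 = 13 * 13^4 = 13 * 28561 = 371293
13^10 = (13^5)^2 = 371293^2 = 137858491849
13^20 = (13^10)^2 = 137858491849^2 = 19004963774880799438801
13^21 = 13 * 13^20 = 13 * 19004963774880799438801 = 247064529073450392704413

Result: 247064529073450392704413
Multiplications needed: 6 (6 lines after 13^1)

13^21 = 247064529073450392704413. Using exponentiation by squaring, this requires 6 multiplications. The key idea: if the exponent is even, square the half-power; if odd, multiply by the base once.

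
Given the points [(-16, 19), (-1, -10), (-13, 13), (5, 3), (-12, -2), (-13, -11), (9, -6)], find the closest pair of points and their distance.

Computing all pairwise distances among 7 points:

d((-16, 19), (-1, -10)) = 32.6497
d((-16, 19), (-13, 13)) = 6.7082 <-- minimum
d((-16, 19), (5, 3)) = 26.4008
d((-16, 19), (-12, -2)) = 21.3776
d((-16, 19), (-13, -11)) = 30.1496
d((-16, 19), (9, -6)) = 35.3553
d((-1, -10), (-13, 13)) = 25.9422
d((-1, -10), (5, 3)) = 14.3178
d((-1, -10), (-12, -2)) = 13.6015
d((-1, -10), (-13, -11)) = 12.0416
d((-1, -10), (9, -6)) = 10.7703
d((-13, 13), (5, 3)) = 20.5913
d((-13, 13), (-12, -2)) = 15.0333
d((-13, 13), (-13, -11)) = 24.0
d((-13, 13), (9, -6)) = 29.0689
d((5, 3), (-12, -2)) = 17.72
d((5, 3), (-13, -11)) = 22.8035
d((5, 3), (9, -6)) = 9.8489
d((-12, -2), (-13, -11)) = 9.0554
d((-12, -2), (9, -6)) = 21.3776
d((-13, -11), (9, -6)) = 22.561

Closest pair: (-16, 19) and (-13, 13) with distance 6.7082

The closest pair is (-16, 19) and (-13, 13) with Euclidean distance 6.7082. For 7 points, brute-force pairwise comparison is shown above. For large n, the divide-and-conquer algorithm (sort by x, recurse on halves, check the dividing strip) achieves O(n log n).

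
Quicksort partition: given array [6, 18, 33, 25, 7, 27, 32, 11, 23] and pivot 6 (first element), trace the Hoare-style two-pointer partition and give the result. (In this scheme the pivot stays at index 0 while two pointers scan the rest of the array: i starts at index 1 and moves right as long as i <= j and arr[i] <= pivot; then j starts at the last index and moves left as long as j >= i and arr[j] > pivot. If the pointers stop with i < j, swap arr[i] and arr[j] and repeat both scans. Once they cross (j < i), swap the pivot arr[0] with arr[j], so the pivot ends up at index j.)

Hoare-style two-pointer partition with pivot = 6:

Initial array: [6, 18, 33, 25, 7, 27, 32, 11, 23]

Pointers start at i = 1, j = 8.
i ends at 1, j ends at 0: the pointers have crossed (j < i), so scanning stops.

j = 0, so swapping arr[0] with arr[j] leaves the pivot at position 0: [6, 18, 33, 25, 7, 27, 32, 11, 23]
Pivot position: 0

After partitioning with pivot 6, the array becomes [6, 18, 33, 25, 7, 27, 32, 11, 23]. The pivot is placed at index 0. All elements to the left of the pivot are <= 6, and all elements to the right are > 6.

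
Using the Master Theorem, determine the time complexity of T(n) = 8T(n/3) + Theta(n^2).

Master Theorem for T(n) = 8T(n/3) + O(n^2):

a = 8, b = 3, c = 2
log_b(a) = log_3(8) = 1.8928

Case 3: c = 2 > log_3(8) = 1.8928
T(n) = O(n^2) = O(n^2)

For T(n) = 8T(n/3) + O(n^2): log_3(8) = 1.8928. This is Case 3 of the Master Theorem (c > log_b(a), work dominated by root), giving O(n^2).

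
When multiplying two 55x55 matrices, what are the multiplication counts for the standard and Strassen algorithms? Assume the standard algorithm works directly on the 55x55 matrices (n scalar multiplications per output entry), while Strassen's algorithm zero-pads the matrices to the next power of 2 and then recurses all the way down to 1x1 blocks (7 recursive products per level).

Matrix multiplication for 55x55 matrices:

Strassen's algorithm requires power-of-2 dimensions. Pad 55x55 to 64x64 (next power of 2).

Standard algorithm: 55^3 = 166375 multiplications
Strassen's algorithm: 7^(log2(64)) = 7^6 = 117649 multiplications
Savings: 166375 - 117649 = 48726 multiplications

Standard: 166375 multiplications (55^3). Strassen: 117649 multiplications (7^6, after padding to 64x64). Strassen reduces 8 recursive multiplications to 7 at each level.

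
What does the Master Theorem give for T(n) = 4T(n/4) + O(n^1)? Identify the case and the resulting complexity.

Master Theorem for T(n) = 4T(n/4) + O(n^1):

a = 4, b = 4, c = 1
log_b(a) = log_4(4) = 1.0000

Case 2: c = 1 = log_4(4) = 1.0000
T(n) = O(n^1 log n) = O(n log n)

For T(n) = 4T(n/4) + O(n^1): log_4(4) = 1.0000. This is Case 2 of the Master Theorem (c = log_b(a), equal work at all levels), giving O(n log n).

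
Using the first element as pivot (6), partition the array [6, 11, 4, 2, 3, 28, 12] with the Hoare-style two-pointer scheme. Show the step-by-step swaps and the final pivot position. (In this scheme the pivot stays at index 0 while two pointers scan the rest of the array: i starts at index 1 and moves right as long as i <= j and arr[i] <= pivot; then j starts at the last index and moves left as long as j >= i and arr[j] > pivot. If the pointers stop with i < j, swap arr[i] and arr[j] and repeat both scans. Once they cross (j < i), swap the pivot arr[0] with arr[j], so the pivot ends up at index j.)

Hoare-style two-pointer partition with pivot = 6:

Initial array: [6, 11, 4, 2, 3, 28, 12]

Pointers start at i = 1, j = 6.
i stops at index 1 (arr[1]=11 > 6), j stops at index 4 (arr[4]=3 <= 6): swap arr[1] and arr[4], array becomes [6, 3, 4, 2, 11, 28, 12]
i ends at 4, j ends at 3: the pointers have crossed (j < i), so scanning stops.

Swap pivot arr[0] with arr[3] to place pivot at position 3: [2, 3, 4, 6, 11, 28, 12]
Pivot position: 3

After partitioning with pivot 6, the array becomes [2, 3, 4, 6, 11, 28, 12]. The pivot is placed at index 3. All elements to the left of the pivot are <= 6, and all elements to the right are > 6.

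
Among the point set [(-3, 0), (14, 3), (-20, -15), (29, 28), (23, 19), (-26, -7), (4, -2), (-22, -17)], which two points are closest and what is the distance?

Computing all pairwise distances among 8 points:

d((-3, 0), (14, 3)) = 17.2627
d((-3, 0), (-20, -15)) = 22.6716
d((-3, 0), (29, 28)) = 42.5206
d((-3, 0), (23, 19)) = 32.2025
d((-3, 0), (-26, -7)) = 24.0416
d((-3, 0), (4, -2)) = 7.2801
d((-3, 0), (-22, -17)) = 25.4951
d((14, 3), (-20, -15)) = 38.4708
d((14, 3), (29, 28)) = 29.1548
d((14, 3), (23, 19)) = 18.3576
d((14, 3), (-26, -7)) = 41.2311
d((14, 3), (4, -2)) = 11.1803
d((14, 3), (-22, -17)) = 41.1825
d((-20, -15), (29, 28)) = 65.192
d((-20, -15), (23, 19)) = 54.8179
d((-20, -15), (-26, -7)) = 10.0
d((-20, -15), (4, -2)) = 27.2947
d((-20, -15), (-22, -17)) = 2.8284 <-- minimum
d((29, 28), (23, 19)) = 10.8167
d((29, 28), (-26, -7)) = 65.192
d((29, 28), (4, -2)) = 39.0512
d((29, 28), (-22, -17)) = 68.0147
d((23, 19), (-26, -7)) = 55.4707
d((23, 19), (4, -2)) = 28.3196
d((23, 19), (-22, -17)) = 57.6281
d((-26, -7), (4, -2)) = 30.4138
d((-26, -7), (-22, -17)) = 10.7703
d((4, -2), (-22, -17)) = 30.0167

Closest pair: (-20, -15) and (-22, -17) with distance 2.8284

The closest pair is (-20, -15) and (-22, -17) with Euclidean distance 2.8284. For 8 points, brute-force pairwise comparison is shown above. For large n, the divide-and-conquer algorithm (sort by x, recurse on halves, check the dividing strip) achieves O(n log n).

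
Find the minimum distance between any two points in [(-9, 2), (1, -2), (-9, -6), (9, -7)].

Computing all pairwise distances among 4 points:

d((-9, 2), (1, -2)) = 10.7703
d((-9, 2), (-9, -6)) = 8.0 <-- minimum
d((-9, 2), (9, -7)) = 20.1246
d((1, -2), (-9, -6)) = 10.7703
d((1, -2), (9, -7)) = 9.434
d((-9, -6), (9, -7)) = 18.0278

Closest pair: (-9, 2) and (-9, -6) with distance 8.0

The closest pair is (-9, 2) and (-9, -6) with Euclidean distance 8.0. For 4 points, brute-force pairwise comparison is shown above. For large n, the divide-and-conquer algorithm (sort by x, recurse on halves, check the dividing strip) achieves O(n log n).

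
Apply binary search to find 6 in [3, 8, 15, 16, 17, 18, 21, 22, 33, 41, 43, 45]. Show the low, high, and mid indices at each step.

Binary search for 6 in [3, 8, 15, 16, 17, 18, 21, 22, 33, 41, 43, 45]:

lo=0, hi=11, mid=5, arr[mid]=18 -> 18 > 6, search left half
lo=0, hi=4, mid=2, arr[mid]=15 -> 15 > 6, search left half
lo=0, hi=1, mid=0, arr[mid]=3 -> 3 < 6, search right half
lo=1, hi=1, mid=1, arr[mid]=8 -> 8 > 6, search left half
lo=1 > hi=0, target 6 not found

Binary search determines that 6 is not in the array after 4 comparisons. The search space was exhausted without finding the target.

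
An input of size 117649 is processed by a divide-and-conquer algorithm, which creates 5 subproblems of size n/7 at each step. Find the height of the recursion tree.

For divide and conquer with division factor 7:

Problem sizes at each level:
Level 0: 117649
Level 1: 16807
Level 2: 2401
Level 3: 343
Level 4: 49
Level 5: 7
Level 6: 1

The root is level 0 and the size-1 base case is level 6 (the tree spans levels 0 through 6, i.e. 7 levels counting the root), so the depth is the number of divisions: log_7(117649) = 6

The recursion tree depth is log_7(117649) = 6. At each level, the problem size is divided by 7, so it takes 6 divisions to reduce to a base case of size 1. The algorithm makes 5 recursive calls at each level.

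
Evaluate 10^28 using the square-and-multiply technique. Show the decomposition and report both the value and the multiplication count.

Computing 10^28 by squaring (build up from 10^1; each line after the first costs one multiplication):

10^1 = 10
10^2 = (10^1)^2 = 10^2 = 100
10^3 = 10 * 10^2 = 10 * 100 = 1000
10^6 = (10^3)^2 = 1000^2 = 1000000
10^7 = 10 * 10^6 = 10 * 1000000 = 10000000
10^14 = (10^7)^2 = 10000000^2 = 100000000000000
10^28 = (10^14)^2 = 100000000000000^2 = 10000000000000000000000000000

Result: 10000000000000000000000000000
Multiplications needed: 6 (6 lines after 10^1)

10^28 = 10000000000000000000000000000. Using exponentiation by squaring, this requires 6 multiplications. The key idea: if the exponent is even, square the half-power; if odd, multiply by the base once.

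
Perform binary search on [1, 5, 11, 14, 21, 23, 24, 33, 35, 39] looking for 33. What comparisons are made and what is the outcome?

Binary search for 33 in [1, 5, 11, 14, 21, 23, 24, 33, 35, 39]:

lo=0, hi=9, mid=4, arr[mid]=21 -> 21 < 33, search right half
lo=5, hi=9, mid=7, arr[mid]=33 -> Found target at index 7!

Binary search finds 33 at index 7 after 2 comparisons. The search repeatedly halves the search space by comparing with the middle element.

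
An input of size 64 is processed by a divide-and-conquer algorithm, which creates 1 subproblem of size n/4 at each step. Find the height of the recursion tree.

For divide and conquer with division factor 4:

Problem sizes at each level:
Level 0: 64
Level 1: 16
Level 2: 4
Level 3: 1

The root is level 0 and the size-1 base case is level 3 (the tree spans levels 0 through 3, i.e. 4 levels counting the root), so the depth is the number of divisions: log_4(64) = 3

The recursion tree depth is log_4(64) = 3. At each level, the problem size is divided by 4, so it takes 3 divisions to reduce to a base case of size 1. The algorithm makes 1 recursive call at each level.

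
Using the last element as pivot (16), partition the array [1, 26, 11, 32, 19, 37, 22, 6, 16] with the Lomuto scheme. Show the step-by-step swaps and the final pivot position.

Lomuto partition with pivot = 16:

Initial array: [1, 26, 11, 32, 19, 37, 22, 6, 16]

arr[0]=1 <= 16: swap with position 0, array becomes [1, 26, 11, 32, 19, 37, 22, 6, 16]
arr[1]=26 > 16: no swap
arr[2]=11 <= 16: swap with position 1, array becomes [1, 11, 26, 32, 19, 37, 22, 6, 16]
arr[3]=32 > 16: no swap
arr[4]=19 > 16: no swap
arr[5]=37 > 16: no swap
arr[6]=22 > 16: no swap
arr[7]=6 <= 16: swap with position 2, array becomes [1, 11, 6, 32, 19, 37, 22, 26, 16]

Place pivot at position 3: [1, 11, 6, 16, 19, 37, 22, 26, 32]
Pivot position: 3

After partitioning with pivot 16, the array becomes [1, 11, 6, 16, 19, 37, 22, 26, 32]. The pivot is placed at index 3. All elements to the left of the pivot are <= 16, and all elements to the right are > 16.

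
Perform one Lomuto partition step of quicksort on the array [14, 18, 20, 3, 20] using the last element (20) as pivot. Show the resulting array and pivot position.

Lomuto partition with pivot = 20:

Initial array: [14, 18, 20, 3, 20]

arr[0]=14 <= 20: swap with position 0, array becomes [14, 18, 20, 3, 20]
arr[1]=18 <= 20: swap with position 1, array becomes [14, 18, 20, 3, 20]
arr[2]=20 <= 20: swap with position 2, array becomes [14, 18, 20, 3, 20]
arr[3]=3 <= 20: swap with position 3, array becomes [14, 18, 20, 3, 20]

Place pivot at position 4: [14, 18, 20, 3, 20]
Pivot position: 4

After partitioning with pivot 20, the array becomes [14, 18, 20, 3, 20]. The pivot is placed at index 4. All elements to the left of the pivot are <= 20, and all elements to the right are > 20.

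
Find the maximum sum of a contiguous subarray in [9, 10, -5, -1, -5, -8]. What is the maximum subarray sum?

Using Kadane's algorithm on [9, 10, -5, -1, -5, -8]:

Scanning through the array:
Position 1 (value 10): max_ending_here = 19, max_so_far = 19
Position 2 (value -5): max_ending_here = 14, max_so_far = 19
Position 3 (value -1): max_ending_here = 13, max_so_far = 19
Position 4 (value -5): max_ending_here = 8, max_so_far = 19
Position 5 (value -8): max_ending_here = 0, max_so_far = 19

Maximum subarray: [9, 10]
Maximum sum: 19

The maximum subarray is [9, 10] with sum 19. This subarray runs from index 0 to index 1.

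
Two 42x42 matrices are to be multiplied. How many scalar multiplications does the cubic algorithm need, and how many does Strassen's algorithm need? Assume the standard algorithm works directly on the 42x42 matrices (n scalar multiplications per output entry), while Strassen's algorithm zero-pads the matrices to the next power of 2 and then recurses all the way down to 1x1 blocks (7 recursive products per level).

Matrix multiplication for 42x42 matrices:

Strassen's algorithm requires power-of-2 dimensions. Pad 42x42 to 64x64 (next power of 2).

Standard algorithm: 42^3 = 74088 multiplications
Strassen's algorithm: 7^(log2(64)) = 7^6 = 117649 multiplications
Difference: 74088 - 117649 = -43561 (Strassen uses MORE here due to padding overhead — for small or just-over-power-of-2 n, padding can outweigh the per-level savings)

Standard: 74088 multiplications (42^3). Strassen: 117649 multiplications (7^6, after padding to 64x64). Strassen reduces 8 recursive multiplications to 7 at each level.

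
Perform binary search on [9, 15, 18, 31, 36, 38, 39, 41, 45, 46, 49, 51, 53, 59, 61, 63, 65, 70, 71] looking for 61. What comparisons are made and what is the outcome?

Binary search for 61 in [9, 15, 18, 31, 36, 38, 39, 41, 45, 46, 49, 51, 53, 59, 61, 63, 65, 70, 71]:

lo=0, hi=18, mid=9, arr[mid]=46 -> 46 < 61, search right half
lo=10, hi=18, mid=14, arr[mid]=61 -> Found target at index 14!

Binary search finds 61 at index 14 after 2 comparisons. The search repeatedly halves the search space by comparing with the middle element.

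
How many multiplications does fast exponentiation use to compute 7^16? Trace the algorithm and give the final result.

Computing 7^16 by squaring (build up from 7^1; each line after the first costs one multiplication):

7^1 = 7
7^2 = (7^1)^2 = 7^2 = 49
7^4 = (7^2)^2 = 49^2 = 2401
7^8 = (7^4)^2 = 2401^2 = 5764801
7^16 = (7^8)^2 = 5764801^2 = 33232930569601

Result: 33232930569601
Multiplications needed: 4 (4 lines after 7^1)

7^16 = 33232930569601. Using exponentiation by squaring, this requires 4 multiplications. The key idea: if the exponent is even, square the half-power; if odd, multiply by the base once.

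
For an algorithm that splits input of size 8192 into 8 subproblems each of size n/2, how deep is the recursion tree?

For divide and conquer with division factor 2:

Problem sizes at each level:
Level 0: 8192
Level 1: 4096
Level 2: 2048
Level 3: 1024
Level 4: 512
Level 5: 256
Level 6: 128
Level 7: 64
Level 8: 32
Level 9: 16
Level 10: 8
Level 11: 4
Level 12: 2
Level 13: 1

The root is level 0 and the size-1 base case is level 13 (the tree spans levels 0 through 13, i.e. 14 levels counting the root), so the depth is the number of divisions: log_2(8192) = 13

The recursion tree depth is log_2(8192) = 13. At each level, the problem size is divided by 2, so it takes 13 divisions to reduce to a base case of size 1. The algorithm makes 8 recursive calls at each level.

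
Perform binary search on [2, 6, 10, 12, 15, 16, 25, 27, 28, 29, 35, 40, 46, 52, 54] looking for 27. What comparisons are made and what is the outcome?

Binary search for 27 in [2, 6, 10, 12, 15, 16, 25, 27, 28, 29, 35, 40, 46, 52, 54]:

lo=0, hi=14, mid=7, arr[mid]=27 -> Found target at index 7!

Binary search finds 27 at index 7 after 1 comparisons. The search repeatedly halves the search space by comparing with the middle element.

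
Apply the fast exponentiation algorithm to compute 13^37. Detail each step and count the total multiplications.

Computing 13^37 by squaring (build up from 13^1; each line after the first costs one multiplication):

13^1 = 13
13^2 = (13^1)^2 = 13^2 = 169
13^4 = (13^2)^2 = 169^2 = 28561
13^8 = (13^4)^2 = 28561^2 = 815730721
13^9 = 13 * 13^8 = 13 * 815730721 = 10604499373
13^18 = (13^9)^2 = 10604499373^2 = 112455406951957393129
13^36 = (13^18)^2 = 112455406951957393129^2 = 12646218552730347184269489080961456410641
13^37 = 13 * 13^36 = 13 * 12646218552730347184269489080961456410641 = 164400841185494513395503358052498933338333

Result: 164400841185494513395503358052498933338333
Multiplications needed: 7 (7 lines after 13^1)

13^37 = 164400841185494513395503358052498933338333. Using exponentiation by squaring, this requires 7 multiplications. The key idea: if the exponent is even, square the half-power; if odd, multiply by the base once.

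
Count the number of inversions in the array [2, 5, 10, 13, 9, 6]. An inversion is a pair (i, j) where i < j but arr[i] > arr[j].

Finding inversions in [2, 5, 10, 13, 9, 6]:

(2, 4): arr[2]=10 > arr[4]=9
(2, 5): arr[2]=10 > arr[5]=6
(3, 4): arr[3]=13 > arr[4]=9
(3, 5): arr[3]=13 > arr[5]=6
(4, 5): arr[4]=9 > arr[5]=6

Total inversions: 5

The array has 5 inversion(s): (2,4), (2,5), (3,4), (3,5), (4,5). Each pair (i,j) satisfies i < j and arr[i] > arr[j].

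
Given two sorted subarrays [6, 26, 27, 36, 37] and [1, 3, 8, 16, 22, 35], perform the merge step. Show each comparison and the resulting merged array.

Merging process:

Compare 6 vs 1: take 1 from right. Merged: [1]
Compare 6 vs 3: take 3 from right. Merged: [1, 3]
Compare 6 vs 8: take 6 from left. Merged: [1, 3, 6]
Compare 26 vs 8: take 8 from right. Merged: [1, 3, 6, 8]
Compare 26 vs 16: take 16 from right. Merged: [1, 3, 6, 8, 16]
Compare 26 vs 22: take 22 from right. Merged: [1, 3, 6, 8, 16, 22]
Compare 26 vs 35: take 26 from left. Merged: [1, 3, 6, 8, 16, 22, 26]
Compare 27 vs 35: take 27 from left. Merged: [1, 3, 6, 8, 16, 22, 26, 27]
Compare 36 vs 35: take 35 from right. Merged: [1, 3, 6, 8, 16, 22, 26, 27, 35]
Append remaining from left: [36, 37]. Merged: [1, 3, 6, 8, 16, 22, 26, 27, 35, 36, 37]

Final merged array: [1, 3, 6, 8, 16, 22, 26, 27, 35, 36, 37]
Total comparisons: 9

The merged array is [1, 3, 6, 8, 16, 22, 26, 27, 35, 36, 37], requiring 9 comparisons. The merge step runs in O(n) time where n is the total number of elements.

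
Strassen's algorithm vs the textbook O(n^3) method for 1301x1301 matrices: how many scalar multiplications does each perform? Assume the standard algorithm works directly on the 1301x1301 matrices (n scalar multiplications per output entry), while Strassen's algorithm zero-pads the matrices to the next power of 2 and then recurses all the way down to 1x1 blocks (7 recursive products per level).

Matrix multiplication for 1301x1301 matrices:

Strassen's algorithm requires power-of-2 dimensions. Pad 1301x1301 to 2048x2048 (next power of 2).

Standard algorithm: 1301^3 = 2202073901 multiplications
Strassen's algorithm: 7^(log2(2048)) = 7^11 = 1977326743 multiplications
Savings: 2202073901 - 1977326743 = 224747158 multiplications

Standard: 2202073901 multiplications (1301^3). Strassen: 1977326743 multiplications (7^11, after padding to 2048x2048). Strassen reduces 8 recursive multiplications to 7 at each level.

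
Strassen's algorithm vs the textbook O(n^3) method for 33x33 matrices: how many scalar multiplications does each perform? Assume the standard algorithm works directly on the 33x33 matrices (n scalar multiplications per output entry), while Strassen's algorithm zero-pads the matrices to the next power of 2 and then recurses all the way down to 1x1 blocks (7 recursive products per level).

Matrix multiplication for 33x33 matrices:

Strassen's algorithm requires power-of-2 dimensions. Pad 33x33 to 64x64 (next power of 2).

Standard algorithm: 33^3 = 35937 multiplications
Strassen's algorithm: 7^(log2(64)) = 7^6 = 117649 multiplications
Difference: 35937 - 117649 = -81712 (Strassen uses MORE here due to padding overhead — for small or just-over-power-of-2 n, padding can outweigh the per-level savings)

Standard: 35937 multiplications (33^3). Strassen: 117649 multiplications (7^6, after padding to 64x64). Strassen reduces 8 recursive multiplications to 7 at each level.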